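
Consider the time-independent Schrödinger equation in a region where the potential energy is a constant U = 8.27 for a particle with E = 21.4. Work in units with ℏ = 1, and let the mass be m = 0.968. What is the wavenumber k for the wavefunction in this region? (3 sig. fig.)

With E > U the solution is oscillatory, ψ ∝ e^{±ikx} with k = √(2m(E − U))/ℏ.
k = √(2 × 0.968 × 13.13) = 5.042.

k = 5.04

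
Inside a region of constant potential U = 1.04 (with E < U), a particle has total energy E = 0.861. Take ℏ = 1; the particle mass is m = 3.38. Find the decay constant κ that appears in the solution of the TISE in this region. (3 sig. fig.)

Since E < U the TISE in this region is ψ'' = κ²ψ with κ = √(2m(U − E))/ℏ.
κ = √(2 × 3.38 × 0.179) = 1.100.

κ = 1.10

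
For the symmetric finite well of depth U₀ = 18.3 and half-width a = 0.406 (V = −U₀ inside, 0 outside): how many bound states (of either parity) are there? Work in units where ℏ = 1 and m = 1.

The dimensionless depth is z₀ = a√(2mU₀)/ℏ = 0.406 × √(36.60) = 2.456.
The even/odd transcendental equations gain one root per π/2 in z₀, giving N = 1 + ⌊2z₀/π⌋ = 1 + ⌊1.564⌋ = 2.

N = 2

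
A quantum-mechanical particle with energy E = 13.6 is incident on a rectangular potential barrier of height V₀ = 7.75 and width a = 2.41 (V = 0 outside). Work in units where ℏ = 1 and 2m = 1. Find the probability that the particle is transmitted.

Above the barrier the interior wavenumber is k₂ = √(2m(E − V₀))/ℏ = 2.419, giving phase k₂a = 5.829.
Matching at both interfaces gives T⁻¹ = 1 + V₀² sin²(k₂a) / [4E(E − V₀)] = 1.036, hence T = 0.965.

T = 0.965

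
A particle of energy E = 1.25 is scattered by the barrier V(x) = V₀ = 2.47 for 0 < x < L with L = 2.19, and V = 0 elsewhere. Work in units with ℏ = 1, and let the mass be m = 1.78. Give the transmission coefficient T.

T = 0.000434

E < V₀: inside the barrier ψ ∝ e^{±κx} with κ = √(2m(V₀ − E))/ℏ = 2.084.
κL = 4.564, sinh(κL) = 47.98.
The exact tunnelling result is T⁻¹ = 1 + V₀² sinh²(κL) / [4E(V₀ − E)] = 2303, so T = 0.000434.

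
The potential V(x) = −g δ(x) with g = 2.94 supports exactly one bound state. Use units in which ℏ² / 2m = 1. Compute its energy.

For x ≠ 0 the bound state is ψ ∝ e^{−κ|x|}; integrating the TISE across the delta gives the cusp condition 2κ = 2mg/ℏ², so κ = 1.470.
Then E = −ℏ²κ²/(2m) = −mg²/(2ℏ²) = -2.161.

E = -2.16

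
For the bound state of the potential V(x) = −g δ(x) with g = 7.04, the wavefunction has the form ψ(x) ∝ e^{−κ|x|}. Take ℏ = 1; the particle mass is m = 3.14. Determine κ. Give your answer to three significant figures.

Integrate −(ℏ²/2m)ψ'' − gδ(x)ψ = Eψ from −ε to +ε: the ψ'' term gives ψ'(0⁺) − ψ'(0⁻) and the δ term gives −(2mg/ℏ²)ψ(0).
With ψ ∝ e^{−κ|x|} this yields −2κ = −2mg/ℏ², so κ = mg/ℏ² = 22.11.

κ = 22.1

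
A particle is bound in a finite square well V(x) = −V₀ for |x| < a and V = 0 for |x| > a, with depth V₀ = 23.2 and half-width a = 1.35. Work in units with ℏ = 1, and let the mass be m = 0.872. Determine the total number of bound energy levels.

N = 6

Define the well-strength parameter z₀ = (a/ℏ)√(2mV₀) = 1.35 × √(2·0.872·23.2) = 8.587.
The even/odd transcendental equations gain one root per π/2 in z₀, giving N = 1 + ⌊2z₀/π⌋ = 1 + ⌊5.467⌋ = 6.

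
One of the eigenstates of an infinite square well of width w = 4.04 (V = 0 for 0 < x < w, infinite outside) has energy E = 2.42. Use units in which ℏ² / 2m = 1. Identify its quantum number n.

n = 2

From E_n = n²π²ℏ²/(2mw²) invert to n = √(2mw²E)/(πℏ).
n = (4.04/π) × √(2 × 0.5 × 2.42) = 2.001 → n = 2.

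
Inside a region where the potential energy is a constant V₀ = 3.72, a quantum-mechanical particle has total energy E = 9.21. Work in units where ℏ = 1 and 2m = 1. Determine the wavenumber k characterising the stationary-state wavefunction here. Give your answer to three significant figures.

With E > V₀ the solution is oscillatory, ψ ∝ e^{±ikx} with k = √(2m(E − V₀))/ℏ.
k = √(2 × 0.5 × 5.49) = 2.343.

k = 2.34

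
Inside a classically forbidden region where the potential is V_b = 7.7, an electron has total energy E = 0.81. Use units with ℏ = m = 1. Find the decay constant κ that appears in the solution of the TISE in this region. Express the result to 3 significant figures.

κ = 3.71

Since E < V_b the TISE in this region is ψ'' = κ²ψ with κ = √(2m(V_b − E))/ℏ.
κ = √(2 × 1 × 6.89) = 3.712.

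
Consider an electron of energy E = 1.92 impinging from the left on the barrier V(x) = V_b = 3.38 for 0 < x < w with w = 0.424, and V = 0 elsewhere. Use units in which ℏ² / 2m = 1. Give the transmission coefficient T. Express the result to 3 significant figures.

T = 0.774

E < V_b: inside the barrier ψ ∝ e^{±κx} with κ = √(2m(V_b − E))/ℏ = 1.208.
κw = 0.5123, sinh(κw) = 0.5350.
The exact tunnelling result is T⁻¹ = 1 + V_b² sinh²(κw) / [4E(V_b − E)] = 1.292, so T = 0.774.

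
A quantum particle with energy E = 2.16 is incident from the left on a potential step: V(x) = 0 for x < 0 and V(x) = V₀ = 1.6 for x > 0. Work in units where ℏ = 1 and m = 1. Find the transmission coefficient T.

T = 0.894

On each side the TISE gives plane waves with k = √(2m(E − V))/ℏ: k₁ = √(2·1·2.16) = 2.078, k₂ = √(2·1·0.56) = 1.058.
Matching ψ and ψ′ at x = 0 gives r = (k₁ − k₂)/(k₁ + k₂), so R = r² = 0.1058 and T = 1 − R = 0.8942.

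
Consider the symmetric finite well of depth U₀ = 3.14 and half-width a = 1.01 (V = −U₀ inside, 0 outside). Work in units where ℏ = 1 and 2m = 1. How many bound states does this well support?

N = 2

The dimensionless depth is z₀ = a√(2mU₀)/ℏ = 1.01 × √(3.140) = 1.790.
The even/odd transcendental equations gain one root per π/2 in z₀, giving N = 1 + ⌊2z₀/π⌋ = 1 + ⌊1.139⌋ = 2.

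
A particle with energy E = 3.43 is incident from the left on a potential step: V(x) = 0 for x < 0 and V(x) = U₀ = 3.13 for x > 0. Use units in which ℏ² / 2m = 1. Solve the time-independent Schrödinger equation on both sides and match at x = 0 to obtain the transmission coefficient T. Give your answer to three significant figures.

The wavenumbers are k₁ = √(2mE)/ℏ = 1.852 on the left and k₂ = √(2m(E − U₀))/ℏ = 0.5477 on the right.
Continuity of ψ and ψ′ at the step yields the reflection amplitude r = (k₁ − k₂)/(k₁ + k₂) = 0.5435; thus R = |r|² = 0.2954, T = 0.7046.

T = 0.705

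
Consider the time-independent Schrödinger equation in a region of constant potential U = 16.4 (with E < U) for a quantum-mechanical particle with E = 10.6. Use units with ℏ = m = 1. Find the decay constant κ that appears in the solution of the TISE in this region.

Since E < U the TISE in this region is ψ'' = κ²ψ with κ = √(2m(U − E))/ℏ.
κ = √(2 × 1 × 5.8) = 3.406.

κ = 3.41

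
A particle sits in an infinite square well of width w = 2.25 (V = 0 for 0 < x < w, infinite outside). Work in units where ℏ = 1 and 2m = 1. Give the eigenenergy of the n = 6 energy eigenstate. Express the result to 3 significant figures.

E = 70.2

The infinite-well eigenfunctions ψ_n = √(2/w) sin(nπx/w) vanish at both walls, giving E_n = n²π²ℏ²/(2mw²).
E_6 = 6² × π² / (2 × 0.5 × 2.25²) = 70.18.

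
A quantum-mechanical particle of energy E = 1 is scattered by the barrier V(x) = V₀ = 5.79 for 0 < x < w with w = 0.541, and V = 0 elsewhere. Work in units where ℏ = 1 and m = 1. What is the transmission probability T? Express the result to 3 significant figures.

Since E < V₀ the interior solution is evanescent with decay constant κ = √(2m(V₀ − E))/ℏ = 3.095.
κw = 1.674, sinh(κw) = 2.574.
The exact tunnelling result is T⁻¹ = 1 + V₀² sinh²(κw) / [4E(V₀ − E)] = 12.60, so T = 0.0794.

T = 0.0794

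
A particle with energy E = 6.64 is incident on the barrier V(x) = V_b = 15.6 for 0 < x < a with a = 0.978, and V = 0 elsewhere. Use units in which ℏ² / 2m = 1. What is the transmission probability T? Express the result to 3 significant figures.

T = 0.0111

E < V_b: inside the barrier ψ ∝ e^{±κx} with κ = √(2m(V_b − E))/ℏ = 2.993.
κa = 2.927, sinh(κa) = 9.313.
The exact tunnelling result is T⁻¹ = 1 + V_b² sinh²(κa) / [4E(V_b − E)] = 89.70, so T = 0.0111.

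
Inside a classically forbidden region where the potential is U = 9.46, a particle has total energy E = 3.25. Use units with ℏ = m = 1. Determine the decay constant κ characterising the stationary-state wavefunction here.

κ = 3.52

Since E < U the TISE in this region is ψ'' = κ²ψ with κ = √(2m(U − E))/ℏ.
κ = √(2 × 1 × 6.21) = 3.524.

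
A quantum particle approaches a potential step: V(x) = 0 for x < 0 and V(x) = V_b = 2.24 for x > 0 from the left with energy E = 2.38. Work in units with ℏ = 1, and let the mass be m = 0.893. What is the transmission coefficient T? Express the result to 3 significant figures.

The wavenumbers are k₁ = √(2mE)/ℏ = 2.062 on the left and k₂ = √(2m(E − V_b))/ℏ = 0.5000 on the right.
Matching ψ and ψ′ at x = 0 gives r = (k₁ − k₂)/(k₁ + k₂), so R = r² = 0.3716 and T = 1 − R = 0.6284.

T = 0.628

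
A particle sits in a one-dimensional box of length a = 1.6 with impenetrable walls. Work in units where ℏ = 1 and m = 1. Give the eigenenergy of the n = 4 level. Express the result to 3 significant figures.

Requiring ψ(0) = ψ(a) = 0 quantises k = nπ/a, hence E_n = ℏ²k²/2m = n²π²ℏ²/(2ma²).
E_4 = 4² × π² / (2 × 1 × 1.6²) = 30.84.

E = 30.8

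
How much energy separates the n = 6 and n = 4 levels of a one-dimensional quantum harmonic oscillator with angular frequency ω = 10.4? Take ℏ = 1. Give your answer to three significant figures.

E_n = ℏω(n + ½), so ΔE = (6 − 4) ℏω = 2 × 10.4 = 20.80.

ΔE = 20.8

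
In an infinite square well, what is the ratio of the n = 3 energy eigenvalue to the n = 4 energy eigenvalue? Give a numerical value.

0.5625

E_n = n²π²ℏ²/(2mL²) so the ratio is n₂²/n₁² = 9/16 = 0.5625.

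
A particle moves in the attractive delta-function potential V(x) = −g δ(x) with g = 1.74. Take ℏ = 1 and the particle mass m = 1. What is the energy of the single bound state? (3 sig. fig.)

For x ≠ 0 the bound state is ψ ∝ e^{−κ|x|}; integrating the TISE across the delta gives the cusp condition 2κ = 2mg/ℏ², so κ = 1.740.
Then E = −ℏ²κ²/(2m) = −mg²/(2ℏ²) = -1.514.

E = -1.51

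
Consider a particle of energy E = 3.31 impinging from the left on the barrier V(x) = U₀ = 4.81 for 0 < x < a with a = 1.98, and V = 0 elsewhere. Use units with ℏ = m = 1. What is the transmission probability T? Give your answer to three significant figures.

E < U₀: inside the barrier ψ ∝ e^{±κx} with κ = √(2m(U₀ − E))/ℏ = 1.732.
κa = 3.429, sinh(κa) = 15.41.
The exact tunnelling result is T⁻¹ = 1 + U₀² sinh²(κa) / [4E(U₀ − E)] = 277.8, so T = 0.00360.

T = 0.00360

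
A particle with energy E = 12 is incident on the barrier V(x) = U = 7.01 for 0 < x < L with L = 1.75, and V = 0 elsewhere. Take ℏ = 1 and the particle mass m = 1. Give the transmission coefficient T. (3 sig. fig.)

T = 0.912

E > U: inside the barrier k₂ = √(2m(E − U))/ℏ = 3.159, k₂L = 5.528.
Matching at both interfaces gives T⁻¹ = 1 + U² sin²(k₂L) / [4E(E − U)] = 1.096, hence T = 0.912.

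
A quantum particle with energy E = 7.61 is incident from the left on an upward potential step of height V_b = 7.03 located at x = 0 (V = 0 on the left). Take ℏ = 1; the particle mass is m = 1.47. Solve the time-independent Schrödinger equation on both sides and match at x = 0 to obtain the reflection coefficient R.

R = 0.322

The wavenumbers are k₁ = √(2mE)/ℏ = 4.730 on the left and k₂ = √(2m(E − V_b))/ℏ = 1.306 on the right.
Continuity of ψ and ψ′ at the step yields the reflection amplitude r = (k₁ − k₂)/(k₁ + k₂) = 0.5673; thus R = |r|² = 0.3218, T = 0.6782.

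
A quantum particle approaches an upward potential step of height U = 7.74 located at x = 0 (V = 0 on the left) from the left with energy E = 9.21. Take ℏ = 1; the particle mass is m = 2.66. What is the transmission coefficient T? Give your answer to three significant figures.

The wavenumbers are k₁ = √(2mE)/ℏ = 7.000 on the left and k₂ = √(2m(E − U))/ℏ = 2.796 on the right.
Continuity of ψ and ψ′ at the step yields the reflection amplitude r = (k₁ − k₂)/(k₁ + k₂) = 0.4291; thus R = |r|² = 0.1841, T = 0.8159.

T = 0.816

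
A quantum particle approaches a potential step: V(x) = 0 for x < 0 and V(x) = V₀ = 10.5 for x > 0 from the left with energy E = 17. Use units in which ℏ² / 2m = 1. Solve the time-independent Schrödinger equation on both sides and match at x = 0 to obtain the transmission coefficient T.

T = 0.944

On each side the TISE gives plane waves with k = √(2m(E − V))/ℏ: k₁ = √(2·½·17) = 4.123, k₂ = √(2·½·6.5) = 2.550.
Matching ψ and ψ′ at x = 0 gives r = (k₁ − k₂)/(k₁ + k₂), so R = r² = 0.05562 and T = 1 − R = 0.9444.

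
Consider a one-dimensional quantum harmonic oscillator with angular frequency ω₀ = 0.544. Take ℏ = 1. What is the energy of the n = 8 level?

The oscillator eigenvalues are E_n = ℏω₀(n + ½), so E_8 = 0.544 × 8.5 = 4.624.

E = 4.62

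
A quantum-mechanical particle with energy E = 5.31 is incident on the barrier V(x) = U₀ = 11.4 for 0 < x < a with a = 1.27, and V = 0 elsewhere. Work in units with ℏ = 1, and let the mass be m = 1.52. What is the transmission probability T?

Since E < U₀ the interior solution is evanescent with decay constant κ = √(2m(U₀ − E))/ℏ = 4.303.
κa = 5.464, sinh(κa) = 118.1.
Matching ψ, ψ′ at both faces gives T = [1 + U₀² sinh²(κa) / (4E(U₀ − E))]⁻¹ = 1/14010 = 0.0000714.

T = 0.0000714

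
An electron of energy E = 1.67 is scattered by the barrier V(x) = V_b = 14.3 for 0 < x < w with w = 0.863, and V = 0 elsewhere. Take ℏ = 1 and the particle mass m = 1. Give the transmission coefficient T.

E < V_b: inside the barrier ψ ∝ e^{±κx} with κ = √(2m(V_b − E))/ℏ = 5.026.
κw = 4.337, sinh(κw) = 38.25.
Matching ψ, ψ′ at both faces gives T = [1 + V_b² sinh²(κw) / (4E(V_b − E))]⁻¹ = 1/3547 = 0.000282.

T = 0.000282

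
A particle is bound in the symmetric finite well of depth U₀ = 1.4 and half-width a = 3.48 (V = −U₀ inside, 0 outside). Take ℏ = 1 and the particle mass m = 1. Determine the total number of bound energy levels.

N = 4

The dimensionless depth is z₀ = a√(2mU₀)/ℏ = 3.48 × √(2.800) = 5.823.
The even/odd transcendental equations gain one root per π/2 in z₀, giving N = 1 + ⌊2z₀/π⌋ = 1 + ⌊3.707⌋ = 4.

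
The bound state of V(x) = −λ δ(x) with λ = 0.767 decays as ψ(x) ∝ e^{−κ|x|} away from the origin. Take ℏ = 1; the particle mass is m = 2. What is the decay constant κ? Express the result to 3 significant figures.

Integrating the TISE across x = 0 gives the cusp condition ψ'(0⁺) − ψ'(0⁻) = −(2mλ/ℏ²)ψ(0).
With ψ ∝ e^{−κ|x|} this yields −2κ = −2mλ/ℏ², so κ = mλ/ℏ² = 1.534.

κ = 1.53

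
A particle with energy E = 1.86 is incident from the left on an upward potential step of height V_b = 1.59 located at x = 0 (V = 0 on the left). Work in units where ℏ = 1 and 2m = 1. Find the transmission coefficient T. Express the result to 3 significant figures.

T = 0.799

On each side the TISE gives plane waves with k = √(2m(E − V))/ℏ: k₁ = √(2·½·1.86) = 1.364, k₂ = √(2·½·0.27) = 0.5196.
Continuity of ψ and ψ′ at the step yields the reflection amplitude r = (k₁ − k₂)/(k₁ + k₂) = 0.4482; thus R = |r|² = 0.2009, T = 0.7991.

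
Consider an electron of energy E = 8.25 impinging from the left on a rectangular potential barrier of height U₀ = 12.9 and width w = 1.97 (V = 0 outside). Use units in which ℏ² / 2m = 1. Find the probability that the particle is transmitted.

T = 0.000753

Since E < U₀ the interior solution is evanescent with decay constant κ = √(2m(U₀ − E))/ℏ = 2.156.
κw = 4.248, sinh(κw) = 34.98.
Matching ψ, ψ′ at both faces gives T = [1 + U₀² sinh²(κw) / (4E(U₀ − E))]⁻¹ = 1/1328 = 0.000753.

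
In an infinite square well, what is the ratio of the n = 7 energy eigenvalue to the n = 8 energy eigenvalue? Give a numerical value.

0.765625

Since E_n ∝ n², the ratio is (7/8)² = 0.765625.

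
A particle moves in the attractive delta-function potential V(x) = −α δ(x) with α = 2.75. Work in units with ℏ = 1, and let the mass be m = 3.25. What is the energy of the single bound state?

E = -12.3

For x ≠ 0 the bound state is ψ ∝ e^{−κ|x|}; integrating the TISE across the delta gives the cusp condition 2κ = 2mα/ℏ², so κ = 8.938.
Then E = −ℏ²κ²/(2m) = −mα²/(2ℏ²) = -12.29.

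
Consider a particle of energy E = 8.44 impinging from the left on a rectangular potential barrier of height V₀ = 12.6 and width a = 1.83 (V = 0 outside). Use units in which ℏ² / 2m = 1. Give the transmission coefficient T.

T = 0.00203

E < V₀: inside the barrier ψ ∝ e^{±κx} with κ = √(2m(V₀ − E))/ℏ = 2.040.
κa = 3.732, sinh(κa) = 20.88.
Matching ψ, ψ′ at both faces gives T = [1 + V₀² sinh²(κa) / (4E(V₀ − E))]⁻¹ = 1/493.8 = 0.00203.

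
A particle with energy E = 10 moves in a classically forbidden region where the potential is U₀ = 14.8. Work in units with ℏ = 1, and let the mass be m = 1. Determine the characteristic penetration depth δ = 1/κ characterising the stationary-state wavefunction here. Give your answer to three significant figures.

Since E < U₀ the TISE in this region is ψ'' = κ²ψ with κ = √(2m(U₀ − E))/ℏ.
κ = √(2 × 1 × 4.8) = 3.098. The penetration depth is δ = 1/κ = 0.323.

δ = 0.323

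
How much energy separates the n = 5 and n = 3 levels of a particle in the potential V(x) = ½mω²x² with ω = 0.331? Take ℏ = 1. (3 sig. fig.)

ΔE = 0.662

E_n = ℏω(n + ½), so ΔE = (5 − 3) ℏω = 2 × 0.331 = 0.6620.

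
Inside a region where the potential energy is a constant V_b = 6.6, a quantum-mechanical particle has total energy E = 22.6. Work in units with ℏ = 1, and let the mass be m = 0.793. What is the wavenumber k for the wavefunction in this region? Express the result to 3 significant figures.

With E > V_b the solution is oscillatory, ψ ∝ e^{±ikx} with k = √(2m(E − V_b))/ℏ.
k = √(2 × 0.793 × 16) = 5.037.

k = 5.04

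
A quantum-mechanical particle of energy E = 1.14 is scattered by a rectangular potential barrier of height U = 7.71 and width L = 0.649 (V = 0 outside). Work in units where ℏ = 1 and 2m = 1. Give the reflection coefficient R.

R = 0.928

E < U: inside the barrier ψ ∝ e^{±κx} with κ = √(2m(U − E))/ℏ = 2.563.
κL = 1.664, sinh(κL) = 2.544.
Matching ψ, ψ′ at both faces gives T = [1 + U² sinh²(κL) / (4E(U − E))]⁻¹ = 1/13.84 = 0.0722.
R = 1 − T = 0.928.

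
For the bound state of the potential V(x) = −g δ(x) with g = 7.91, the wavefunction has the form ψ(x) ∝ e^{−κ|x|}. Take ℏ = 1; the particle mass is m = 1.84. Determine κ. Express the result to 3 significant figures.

κ = 14.6

Integrating the TISE across x = 0 gives the cusp condition ψ'(0⁺) − ψ'(0⁻) = −(2mg/ℏ²)ψ(0).
With ψ ∝ e^{−κ|x|} this yields −2κ = −2mg/ℏ², so κ = mg/ℏ² = 14.55.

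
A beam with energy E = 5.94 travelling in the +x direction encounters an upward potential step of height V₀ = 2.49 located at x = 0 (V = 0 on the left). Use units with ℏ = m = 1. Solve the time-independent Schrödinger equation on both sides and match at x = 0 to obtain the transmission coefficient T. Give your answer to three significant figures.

The wavenumbers are k₁ = √(2mE)/ℏ = 3.447 on the left and k₂ = √(2m(E − V₀))/ℏ = 2.627 on the right.
Matching ψ and ψ′ at x = 0 gives r = (k₁ − k₂)/(k₁ + k₂), so R = r² = 0.01823 and T = 1 − R = 0.9818.

T = 0.982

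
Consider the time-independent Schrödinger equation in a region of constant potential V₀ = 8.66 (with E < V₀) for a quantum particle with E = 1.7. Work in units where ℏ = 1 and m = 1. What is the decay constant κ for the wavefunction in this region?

κ = 3.73

Since E < V₀ the TISE in this region is ψ'' = κ²ψ with κ = √(2m(V₀ − E))/ℏ.
κ = √(2 × 1 × 6.96) = 3.731.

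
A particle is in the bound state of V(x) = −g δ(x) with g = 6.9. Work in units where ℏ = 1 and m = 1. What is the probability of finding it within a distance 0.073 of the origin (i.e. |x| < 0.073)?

The normalised bound state is ψ = √κ e^{−κ|x|} with κ = mg/ℏ² = 6.900.
P(|x| < d) = ∫_{−d}^{d} κ e^{−2κ|x|} dx = 1 − e^{−2κd} = 1 − e^{−1.007} = 0.6348.

P = 0.635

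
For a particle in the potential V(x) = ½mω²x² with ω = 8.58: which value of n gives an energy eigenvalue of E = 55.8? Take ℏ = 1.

E_n = ℏω(n + ½) ⇒ n = E/(ℏω) − ½ = 55.8/8.58 − 0.5 = 6.003 → n = 6.

n = 6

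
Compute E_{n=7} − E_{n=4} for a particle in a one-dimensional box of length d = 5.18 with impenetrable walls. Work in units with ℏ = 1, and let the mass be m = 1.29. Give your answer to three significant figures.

ΔE = 4.70

E_n = n²π²ℏ²/(2md²), so ΔE = (7² − 4²) π²ℏ²/(2md²).
ΔE = 33 × π² / (2 × 1.29 × 5.18²) = 4.705.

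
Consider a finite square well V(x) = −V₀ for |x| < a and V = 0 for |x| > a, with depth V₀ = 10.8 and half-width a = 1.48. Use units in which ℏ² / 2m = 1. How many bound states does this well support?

N = 4

Define the well-strength parameter z₀ = (a/ℏ)√(2mV₀) = 1.48 × √(2·0.5·10.8) = 4.864.
The even/odd transcendental equations gain one root per π/2 in z₀, giving N = 1 + ⌊2z₀/π⌋ = 1 + ⌊3.096⌋ = 4.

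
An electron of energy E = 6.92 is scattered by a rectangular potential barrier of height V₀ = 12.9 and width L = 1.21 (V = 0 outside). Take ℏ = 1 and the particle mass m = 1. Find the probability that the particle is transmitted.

T = 0.000922

Since E < V₀ the interior solution is evanescent with decay constant κ = √(2m(V₀ − E))/ℏ = 3.458.
κL = 4.185, sinh(κL) = 32.83.
Matching ψ, ψ′ at both faces gives T = [1 + V₀² sinh²(κL) / (4E(V₀ − E))]⁻¹ = 1/1084 = 0.000922.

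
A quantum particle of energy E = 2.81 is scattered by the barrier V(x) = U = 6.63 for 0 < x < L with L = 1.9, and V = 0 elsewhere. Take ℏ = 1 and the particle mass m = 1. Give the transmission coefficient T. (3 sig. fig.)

T = 0.000107

E < U: inside the barrier ψ ∝ e^{±κx} with κ = √(2m(U − E))/ℏ = 2.764.
κL = 5.252, sinh(κL) = 95.44.
Matching ψ, ψ′ at both faces gives T = [1 + U² sinh²(κL) / (4E(U − E))]⁻¹ = 1/9327 = 0.000107.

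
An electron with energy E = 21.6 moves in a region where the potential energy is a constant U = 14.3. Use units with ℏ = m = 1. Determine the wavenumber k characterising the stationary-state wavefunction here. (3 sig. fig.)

With E > U the solution is oscillatory, ψ ∝ e^{±ikx} with k = √(2m(E − U))/ℏ.
k = √(2 × 1 × 7.3) = 3.821.

k = 3.82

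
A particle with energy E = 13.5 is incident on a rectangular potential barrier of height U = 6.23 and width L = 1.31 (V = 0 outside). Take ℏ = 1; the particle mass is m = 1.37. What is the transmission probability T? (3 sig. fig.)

Above the barrier the interior wavenumber is k₂ = √(2m(E − U))/ℏ = 4.463, giving phase k₂L = 5.847.
Matching at both interfaces gives T⁻¹ = 1 + U² sin²(k₂L) / [4E(E − U)] = 1.018, hence T = 0.983.

T = 0.983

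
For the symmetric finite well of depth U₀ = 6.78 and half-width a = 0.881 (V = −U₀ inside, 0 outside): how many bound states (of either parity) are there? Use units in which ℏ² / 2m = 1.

N = 2

Define the well-strength parameter z₀ = (a/ℏ)√(2mU₀) = 0.881 × √(2·0.5·6.78) = 2.294.
A new bound state (alternating even/odd) appears each time z₀ passes a multiple of π/2, so N = ⌊2z₀/π⌋ + 1 = ⌊1.460⌋ + 1 = 2.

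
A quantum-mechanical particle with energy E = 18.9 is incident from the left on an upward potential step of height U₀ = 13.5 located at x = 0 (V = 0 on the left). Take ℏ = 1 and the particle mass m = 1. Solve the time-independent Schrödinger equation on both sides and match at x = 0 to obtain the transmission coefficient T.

T = 0.908

On each side the TISE gives plane waves with k = √(2m(E − V))/ℏ: k₁ = √(2·1·18.9) = 6.148, k₂ = √(2·1·5.4) = 3.286.
Matching ψ and ψ′ at x = 0 gives r = (k₁ − k₂)/(k₁ + k₂), so R = r² = 0.09201 and T = 1 − R = 0.9080.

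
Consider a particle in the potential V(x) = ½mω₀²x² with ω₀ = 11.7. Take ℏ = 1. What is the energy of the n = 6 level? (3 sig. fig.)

E = 76.1

The oscillator eigenvalues are E_n = ℏω₀(n + ½), so E_6 = 11.7 × 6.5 = 76.05.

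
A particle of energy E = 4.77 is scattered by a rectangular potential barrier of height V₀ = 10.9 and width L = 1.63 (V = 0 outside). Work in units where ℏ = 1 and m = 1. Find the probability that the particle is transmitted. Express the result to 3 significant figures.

E < V₀: inside the barrier ψ ∝ e^{±κx} with κ = √(2m(V₀ − E))/ℏ = 3.501.
κL = 5.707, sinh(κL) = 150.5.
The exact tunnelling result is T⁻¹ = 1 + V₀² sinh²(κL) / [4E(V₀ − E)] = 23020, so T = 0.0000434.

T = 0.0000434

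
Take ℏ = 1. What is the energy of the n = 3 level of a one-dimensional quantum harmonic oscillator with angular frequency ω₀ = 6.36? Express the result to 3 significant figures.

E = 22.3

The oscillator eigenvalues are E_n = ℏω₀(n + ½), so E_3 = 6.36 × 3.5 = 22.26.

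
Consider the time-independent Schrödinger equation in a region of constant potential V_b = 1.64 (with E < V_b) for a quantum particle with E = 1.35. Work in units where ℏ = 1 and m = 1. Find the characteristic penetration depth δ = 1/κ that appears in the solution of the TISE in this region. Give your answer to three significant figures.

Since E < V_b the TISE in this region is ψ'' = κ²ψ with κ = √(2m(V_b − E))/ℏ.
κ = √(2 × 1 × 0.29) = 0.7616. The penetration depth is δ = 1/κ = 1.31.

δ = 1.31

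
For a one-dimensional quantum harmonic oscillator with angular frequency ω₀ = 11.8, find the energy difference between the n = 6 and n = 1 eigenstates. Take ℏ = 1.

E_n = ℏω₀(n + ½), so ΔE = (6 − 1) ℏω₀ = 5 × 11.8 = 59.00.

ΔE = 59.0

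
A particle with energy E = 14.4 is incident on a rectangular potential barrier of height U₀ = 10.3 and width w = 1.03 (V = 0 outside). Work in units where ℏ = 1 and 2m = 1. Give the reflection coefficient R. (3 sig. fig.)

Above the barrier the interior wavenumber is k₂ = √(2m(E − U₀))/ℏ = 2.025, giving phase k₂w = 2.086.
T = [1 + U₀² sin²(k₂w) / (4E(E − U₀))]⁻¹ = 1/1.340 = 0.746.
R = 1 − T = 0.254.

R = 0.254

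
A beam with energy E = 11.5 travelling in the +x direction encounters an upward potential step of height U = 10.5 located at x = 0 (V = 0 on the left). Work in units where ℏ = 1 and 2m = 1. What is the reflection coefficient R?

R = 0.297

On each side the TISE gives plane waves with k = √(2m(E − V))/ℏ: k₁ = √(2·½·11.5) = 3.391, k₂ = √(2·½·1) = 1.000.
Continuity of ψ and ψ′ at the step yields the reflection amplitude r = (k₁ − k₂)/(k₁ + k₂) = 0.5445; thus R = |r|² = 0.2965, T = 0.7035.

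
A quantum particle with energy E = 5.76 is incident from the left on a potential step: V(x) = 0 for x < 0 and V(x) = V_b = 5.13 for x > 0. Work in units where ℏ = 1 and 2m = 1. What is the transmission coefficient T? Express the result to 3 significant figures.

T = 0.747

On each side the TISE gives plane waves with k = √(2m(E − V))/ℏ: k₁ = √(2·½·5.76) = 2.400, k₂ = √(2·½·0.63) = 0.7937.
Matching ψ and ψ′ at x = 0 gives r = (k₁ − k₂)/(k₁ + k₂), so R = r² = 0.2530 and T = 1 − R = 0.7470.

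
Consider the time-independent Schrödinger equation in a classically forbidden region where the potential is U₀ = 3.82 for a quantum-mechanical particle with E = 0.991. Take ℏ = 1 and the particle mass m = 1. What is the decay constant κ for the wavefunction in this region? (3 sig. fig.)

Since E < U₀ the TISE in this region is ψ'' = κ²ψ with κ = √(2m(U₀ − E))/ℏ.
κ = √(2 × 1 × 2.829) = 2.379.

κ = 2.38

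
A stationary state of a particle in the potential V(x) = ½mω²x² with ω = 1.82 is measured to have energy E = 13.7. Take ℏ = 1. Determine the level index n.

E_n = ℏω(n + ½) ⇒ n = E/(ℏω) − ½ = 13.7/1.82 − 0.5 = 7.027 → n = 7.

n = 7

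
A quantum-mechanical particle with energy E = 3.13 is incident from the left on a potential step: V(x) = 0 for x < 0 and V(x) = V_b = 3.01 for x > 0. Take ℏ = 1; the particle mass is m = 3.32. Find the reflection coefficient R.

R = 0.452

On each side the TISE gives plane waves with k = √(2m(E − V))/ℏ: k₁ = √(2·3.32·3.13) = 4.559, k₂ = √(2·3.32·0.12) = 0.8926.
Matching ψ and ψ′ at x = 0 gives r = (k₁ − k₂)/(k₁ + k₂), so R = r² = 0.4523 and T = 1 − R = 0.5477.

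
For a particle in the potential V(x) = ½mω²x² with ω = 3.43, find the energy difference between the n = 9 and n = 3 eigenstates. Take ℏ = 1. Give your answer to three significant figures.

E_n = ℏω(n + ½), so ΔE = (9 − 3) ℏω = 6 × 3.43 = 20.58.

ΔE = 20.6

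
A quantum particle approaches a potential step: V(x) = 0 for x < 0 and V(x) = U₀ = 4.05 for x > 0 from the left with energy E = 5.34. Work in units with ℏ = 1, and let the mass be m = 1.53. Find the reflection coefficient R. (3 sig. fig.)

R = 0.116

The wavenumbers are k₁ = √(2mE)/ℏ = 4.042 on the left and k₂ = √(2m(E − U₀))/ℏ = 1.987 on the right.
Matching ψ and ψ′ at x = 0 gives r = (k₁ − k₂)/(k₁ + k₂), so R = r² = 0.1162 and T = 1 − R = 0.8838.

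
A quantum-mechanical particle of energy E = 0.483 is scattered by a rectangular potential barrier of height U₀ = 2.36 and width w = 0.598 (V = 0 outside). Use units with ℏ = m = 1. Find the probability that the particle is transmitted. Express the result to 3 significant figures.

T = 0.240

Since E < U₀ the interior solution is evanescent with decay constant κ = √(2m(U₀ − E))/ℏ = 1.938.
κw = 1.159, sinh(κw) = 1.436.
The exact tunnelling result is T⁻¹ = 1 + U₀² sinh²(κw) / [4E(U₀ − E)] = 4.166, so T = 0.240.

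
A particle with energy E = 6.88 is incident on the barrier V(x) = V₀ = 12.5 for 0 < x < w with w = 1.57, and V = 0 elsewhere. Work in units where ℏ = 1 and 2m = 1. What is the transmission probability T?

T = 0.00231

E < V₀: inside the barrier ψ ∝ e^{±κx} with κ = √(2m(V₀ − E))/ℏ = 2.371.
κw = 3.722, sinh(κw) = 20.66.
Matching ψ, ψ′ at both faces gives T = [1 + V₀² sinh²(κw) / (4E(V₀ − E))]⁻¹ = 1/432.2 = 0.00231.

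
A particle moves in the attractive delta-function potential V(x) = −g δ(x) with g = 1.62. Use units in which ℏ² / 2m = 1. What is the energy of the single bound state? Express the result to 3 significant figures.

E = -0.656

For x ≠ 0 the bound state is ψ ∝ e^{−κ|x|}; integrating the TISE across the delta gives the cusp condition 2κ = 2mg/ℏ², so κ = 0.8100.
Then E = −ℏ²κ²/(2m) = −mg²/(2ℏ²) = -0.6561.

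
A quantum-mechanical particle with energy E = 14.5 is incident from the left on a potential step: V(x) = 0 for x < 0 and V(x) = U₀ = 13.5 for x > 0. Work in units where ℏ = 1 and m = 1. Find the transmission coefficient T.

T = 0.659

On each side the TISE gives plane waves with k = √(2m(E − V))/ℏ: k₁ = √(2·1·14.5) = 5.385, k₂ = √(2·1·1) = 1.414.
Continuity of ψ and ψ′ at the step yields the reflection amplitude r = (k₁ − k₂)/(k₁ + k₂) = 0.5840; thus R = |r|² = 0.3411, T = 0.6589.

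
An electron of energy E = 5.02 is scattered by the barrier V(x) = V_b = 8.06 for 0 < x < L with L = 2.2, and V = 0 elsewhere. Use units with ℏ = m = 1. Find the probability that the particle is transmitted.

T = 0.0000730

E < V_b: inside the barrier ψ ∝ e^{±κx} with κ = √(2m(V_b − E))/ℏ = 2.466.
κL = 5.425, sinh(κL) = 113.5.
The exact tunnelling result is T⁻¹ = 1 + V_b² sinh²(κL) / [4E(V_b − E)] = 13700, so T = 0.0000730.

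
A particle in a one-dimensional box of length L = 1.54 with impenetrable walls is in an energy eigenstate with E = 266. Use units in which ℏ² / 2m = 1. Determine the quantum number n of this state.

For an infinite well E_n = n²π²ℏ²/(2mL²), so n = (L/πℏ)√(2mE).
n = (1.54/π) × √(2 × 0.5 × 266) = 7.995 → n = 8.

n = 8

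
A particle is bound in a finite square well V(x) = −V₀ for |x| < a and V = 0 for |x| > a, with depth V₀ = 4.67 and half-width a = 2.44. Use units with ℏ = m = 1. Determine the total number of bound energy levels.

Define the well-strength parameter z₀ = (a/ℏ)√(2mV₀) = 2.44 × √(2·1·4.67) = 7.457.
A new bound state (alternating even/odd) appears each time z₀ passes a multiple of π/2, so N = ⌊2z₀/π⌋ + 1 = ⌊4.747⌋ + 1 = 5.

N = 5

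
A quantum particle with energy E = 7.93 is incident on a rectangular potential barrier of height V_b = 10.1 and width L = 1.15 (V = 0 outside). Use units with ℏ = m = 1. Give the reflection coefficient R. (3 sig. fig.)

R = 0.978

Since E < V_b the interior solution is evanescent with decay constant κ = √(2m(V_b − E))/ℏ = 2.083.
κL = 2.396, sinh(κL) = 5.443.
Matching ψ, ψ′ at both faces gives T = [1 + V_b² sinh²(κL) / (4E(V_b − E))]⁻¹ = 1/44.90 = 0.0223.
R = 1 − T = 0.978.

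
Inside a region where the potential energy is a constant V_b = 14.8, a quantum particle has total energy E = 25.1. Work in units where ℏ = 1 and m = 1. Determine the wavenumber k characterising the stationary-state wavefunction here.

k = 4.54

With E > V_b the solution is oscillatory, ψ ∝ e^{±ikx} with k = √(2m(E − V_b))/ℏ.
k = √(2 × 1 × 10.3) = 4.539.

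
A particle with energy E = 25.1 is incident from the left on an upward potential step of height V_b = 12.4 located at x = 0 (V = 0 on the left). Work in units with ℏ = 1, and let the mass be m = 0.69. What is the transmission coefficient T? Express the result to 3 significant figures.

T = 0.972

On each side the TISE gives plane waves with k = √(2m(E − V))/ℏ: k₁ = √(2·0.69·25.1) = 5.885, k₂ = √(2·0.69·12.7) = 4.186.
Continuity of ψ and ψ′ at the step yields the reflection amplitude r = (k₁ − k₂)/(k₁ + k₂) = 0.1687; thus R = |r|² = 0.02846, T = 0.9715.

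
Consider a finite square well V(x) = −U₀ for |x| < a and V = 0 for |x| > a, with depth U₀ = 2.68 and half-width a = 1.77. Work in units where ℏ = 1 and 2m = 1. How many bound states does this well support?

N = 2

Define the well-strength parameter z₀ = (a/ℏ)√(2mU₀) = 1.77 × √(2·0.5·2.68) = 2.898.
The even/odd transcendental equations gain one root per π/2 in z₀, giving N = 1 + ⌊2z₀/π⌋ = 1 + ⌊1.845⌋ = 2.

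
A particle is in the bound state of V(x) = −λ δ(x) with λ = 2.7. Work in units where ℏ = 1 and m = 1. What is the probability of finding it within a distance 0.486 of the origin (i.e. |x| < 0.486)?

P = 0.928

The normalised bound state is ψ = √κ e^{−κ|x|} with κ = mλ/ℏ² = 2.700.
P(|x| < d) = ∫_{−d}^{d} κ e^{−2κ|x|} dx = 1 − e^{−2κd} = 1 − e^{−2.624} = 0.9275.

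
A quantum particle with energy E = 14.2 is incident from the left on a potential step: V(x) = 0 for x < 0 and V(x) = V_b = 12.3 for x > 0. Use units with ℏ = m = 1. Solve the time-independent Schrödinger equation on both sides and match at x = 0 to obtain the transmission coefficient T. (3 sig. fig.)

T = 0.784

On each side the TISE gives plane waves with k = √(2m(E − V))/ℏ: k₁ = √(2·1·14.2) = 5.329, k₂ = √(2·1·1.9) = 1.949.
Matching ψ and ψ′ at x = 0 gives r = (k₁ − k₂)/(k₁ + k₂), so R = r² = 0.2156 and T = 1 − R = 0.7844.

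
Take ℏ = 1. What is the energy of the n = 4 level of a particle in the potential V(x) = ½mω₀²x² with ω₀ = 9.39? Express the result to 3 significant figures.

E = 42.3

Using E_n = (n + ½)ℏω₀: E_4 = 4.5 × 9.39 = 42.26.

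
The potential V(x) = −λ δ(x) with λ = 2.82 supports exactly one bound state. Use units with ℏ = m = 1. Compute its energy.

E = -3.98

The bound state is ψ(x) = √κ e^{−κ|x|}. The derivative jump ψ'(0⁺) − ψ'(0⁻) = −(2mλ/ℏ²)ψ(0) fixes κ = mλ/ℏ² = 2.820.
Then E = −ℏ²κ²/(2m) = −mλ²/(2ℏ²) = -3.976.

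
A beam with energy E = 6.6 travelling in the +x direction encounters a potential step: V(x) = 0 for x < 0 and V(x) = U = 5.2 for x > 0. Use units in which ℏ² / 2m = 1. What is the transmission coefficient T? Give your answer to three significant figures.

T = 0.864

The wavenumbers are k₁ = √(2mE)/ℏ = 2.569 on the left and k₂ = √(2m(E − U))/ℏ = 1.183 on the right.
Continuity of ψ and ψ′ at the step yields the reflection amplitude r = (k₁ − k₂)/(k₁ + k₂) = 0.3693; thus R = |r|² = 0.1364, T = 0.8636.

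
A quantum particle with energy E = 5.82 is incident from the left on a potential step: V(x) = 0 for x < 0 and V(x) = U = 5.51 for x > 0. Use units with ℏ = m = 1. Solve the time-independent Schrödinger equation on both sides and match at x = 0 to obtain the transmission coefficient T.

T = 0.609

On each side the TISE gives plane waves with k = √(2m(E − V))/ℏ: k₁ = √(2·1·5.82) = 3.412, k₂ = √(2·1·0.31) = 0.7874.
Matching ψ and ψ′ at x = 0 gives r = (k₁ − k₂)/(k₁ + k₂), so R = r² = 0.3906 and T = 1 − R = 0.6094.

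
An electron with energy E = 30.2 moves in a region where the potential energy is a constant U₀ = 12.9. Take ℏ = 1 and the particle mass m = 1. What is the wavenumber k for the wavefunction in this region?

With E > U₀ the solution is oscillatory, ψ ∝ e^{±ikx} with k = √(2m(E − U₀))/ℏ.
k = √(2 × 1 × 17.3) = 5.882.

k = 5.88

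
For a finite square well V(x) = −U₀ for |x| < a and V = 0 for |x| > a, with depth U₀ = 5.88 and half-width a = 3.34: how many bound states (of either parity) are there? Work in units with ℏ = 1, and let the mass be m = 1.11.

N = 8

Define the well-strength parameter z₀ = (a/ℏ)√(2mU₀) = 3.34 × √(2·1.11·5.88) = 12.07.
A new bound state (alternating even/odd) appears each time z₀ passes a multiple of π/2, so N = ⌊2z₀/π⌋ + 1 = ⌊7.682⌋ + 1 = 8.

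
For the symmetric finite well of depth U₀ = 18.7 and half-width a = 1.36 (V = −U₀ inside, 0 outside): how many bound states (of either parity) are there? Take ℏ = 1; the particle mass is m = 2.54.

N = 9

Define the well-strength parameter z₀ = (a/ℏ)√(2mU₀) = 1.36 × √(2·2.54·18.7) = 13.26.
The even/odd transcendental equations gain one root per π/2 in z₀, giving N = 1 + ⌊2z₀/π⌋ = 1 + ⌊8.439⌋ = 9.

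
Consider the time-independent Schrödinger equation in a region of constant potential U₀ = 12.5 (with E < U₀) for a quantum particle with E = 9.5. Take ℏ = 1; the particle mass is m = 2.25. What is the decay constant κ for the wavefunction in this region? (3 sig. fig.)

Since E < U₀ the TISE in this region is ψ'' = κ²ψ with κ = √(2m(U₀ − E))/ℏ.
κ = √(2 × 2.25 × 3) = 3.674.

κ = 3.67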